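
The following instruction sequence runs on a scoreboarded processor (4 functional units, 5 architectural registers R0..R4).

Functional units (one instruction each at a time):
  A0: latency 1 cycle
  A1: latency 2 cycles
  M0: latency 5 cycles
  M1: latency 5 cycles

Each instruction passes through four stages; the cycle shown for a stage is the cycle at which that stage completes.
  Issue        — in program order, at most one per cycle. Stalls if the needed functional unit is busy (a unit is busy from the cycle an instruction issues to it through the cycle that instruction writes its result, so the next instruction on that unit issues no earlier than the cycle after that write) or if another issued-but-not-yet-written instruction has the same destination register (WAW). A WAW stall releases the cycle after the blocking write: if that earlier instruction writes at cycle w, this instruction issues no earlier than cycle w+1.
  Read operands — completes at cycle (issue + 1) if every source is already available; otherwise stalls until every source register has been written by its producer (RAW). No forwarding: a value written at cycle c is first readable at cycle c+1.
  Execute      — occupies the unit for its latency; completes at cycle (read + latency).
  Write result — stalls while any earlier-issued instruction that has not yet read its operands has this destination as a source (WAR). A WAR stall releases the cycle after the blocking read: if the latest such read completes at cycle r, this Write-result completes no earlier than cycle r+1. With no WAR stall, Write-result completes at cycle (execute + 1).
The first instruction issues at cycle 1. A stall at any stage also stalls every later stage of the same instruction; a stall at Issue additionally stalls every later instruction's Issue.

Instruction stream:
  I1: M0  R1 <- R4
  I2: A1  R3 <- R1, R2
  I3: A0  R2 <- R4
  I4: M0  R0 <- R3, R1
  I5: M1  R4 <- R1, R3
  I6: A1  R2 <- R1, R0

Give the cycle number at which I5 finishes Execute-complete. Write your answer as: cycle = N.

cycle = 18

I1  is:1  ro:2  ex:7  wr:8
I2  is:2  ro:9  ex:11  wr:12  — RAW R1: wait I1 write@8
I3  is:3  ro:4  ex:5  wr:10  — WAR R2: wait I2 read@9
I4  is:9  ro:13  ex:18  wr:19  — struct: M0 busy until I1 writes@8, RAW R3: wait I2 write@12
I5  is:10  ro:13  ex:18  wr:19  — RAW R3: wait I2 write@12
I6  is:13  ro:20  ex:22  wr:23  — struct: A1 busy until I2 writes@12, RAW R0: wait I4 write@19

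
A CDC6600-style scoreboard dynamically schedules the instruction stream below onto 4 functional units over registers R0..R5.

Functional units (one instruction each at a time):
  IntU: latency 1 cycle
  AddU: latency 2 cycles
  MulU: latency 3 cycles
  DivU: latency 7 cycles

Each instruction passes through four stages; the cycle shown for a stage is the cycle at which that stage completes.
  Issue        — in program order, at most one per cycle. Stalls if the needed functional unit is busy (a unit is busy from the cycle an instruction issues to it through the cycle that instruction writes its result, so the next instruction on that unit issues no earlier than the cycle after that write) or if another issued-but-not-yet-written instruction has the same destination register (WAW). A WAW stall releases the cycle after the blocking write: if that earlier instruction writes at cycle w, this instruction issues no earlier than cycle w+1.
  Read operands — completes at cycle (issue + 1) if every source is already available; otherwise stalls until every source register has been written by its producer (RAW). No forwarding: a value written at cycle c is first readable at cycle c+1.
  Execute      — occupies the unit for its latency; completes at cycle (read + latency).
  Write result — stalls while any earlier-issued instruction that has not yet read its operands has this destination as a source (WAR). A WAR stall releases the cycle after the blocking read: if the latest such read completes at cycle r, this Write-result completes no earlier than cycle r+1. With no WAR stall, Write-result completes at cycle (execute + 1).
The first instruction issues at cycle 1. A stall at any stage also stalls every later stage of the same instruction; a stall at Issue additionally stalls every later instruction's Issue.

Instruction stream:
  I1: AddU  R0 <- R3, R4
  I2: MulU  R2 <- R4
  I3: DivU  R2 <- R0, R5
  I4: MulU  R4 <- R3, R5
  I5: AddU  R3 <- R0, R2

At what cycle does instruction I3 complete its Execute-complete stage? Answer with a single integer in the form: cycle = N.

cycle = 16

I1  is:1  ro:2  ex:4  wr:5
I2  is:2  ro:3  ex:6  wr:7
I3  is:8  ro:9  ex:16  wr:17  — WAW R2: wait I2 write@7
I4  is:9  ro:10  ex:13  wr:14
I5  is:10  ro:18  ex:20  wr:21  — RAW R2: wait I3 write@17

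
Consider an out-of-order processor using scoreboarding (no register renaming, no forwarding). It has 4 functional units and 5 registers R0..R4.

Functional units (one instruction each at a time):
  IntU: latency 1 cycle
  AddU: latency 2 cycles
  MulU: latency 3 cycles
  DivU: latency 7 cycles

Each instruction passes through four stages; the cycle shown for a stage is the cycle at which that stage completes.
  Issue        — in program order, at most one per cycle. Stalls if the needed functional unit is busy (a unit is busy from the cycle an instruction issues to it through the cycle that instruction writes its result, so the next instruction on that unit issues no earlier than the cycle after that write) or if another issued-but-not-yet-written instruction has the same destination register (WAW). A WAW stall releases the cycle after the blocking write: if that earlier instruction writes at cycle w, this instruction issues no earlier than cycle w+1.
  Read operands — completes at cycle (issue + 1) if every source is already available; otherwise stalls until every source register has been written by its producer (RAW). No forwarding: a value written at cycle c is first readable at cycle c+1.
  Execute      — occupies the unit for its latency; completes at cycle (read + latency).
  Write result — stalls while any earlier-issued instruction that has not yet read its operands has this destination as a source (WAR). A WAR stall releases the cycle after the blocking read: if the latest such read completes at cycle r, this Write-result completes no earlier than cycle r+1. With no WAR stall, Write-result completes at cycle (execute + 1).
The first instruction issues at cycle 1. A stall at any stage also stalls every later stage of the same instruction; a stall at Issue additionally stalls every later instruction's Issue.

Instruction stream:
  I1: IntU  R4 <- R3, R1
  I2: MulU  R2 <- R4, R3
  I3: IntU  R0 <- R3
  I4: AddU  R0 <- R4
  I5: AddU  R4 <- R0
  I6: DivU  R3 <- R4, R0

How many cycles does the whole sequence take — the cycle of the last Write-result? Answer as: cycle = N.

cycle = 27

cycle 1: I1→IntU
cycle 2: I1 RO · I2→MulU
cycle 3: I1 EX
cycle 4: I1 WR R4
cycle 5: I2 RO · I3→IntU
cycle 6: I3 RO
cycle 7: I3 EX
cycle 8: I2 EX · I3 WR R0
cycle 9: I2 WR R2 · I4→AddU
cycle 10: I4 RO
cycle 12: I4 EX
cycle 13: I4 WR R0
cycle 14: I5→AddU
cycle 15: I5 RO · I6→DivU
cycle 17: I5 EX
cycle 18: I5 WR R4
cycle 19: I6 RO
cycle 26: I6 EX
cycle 27: I6 WR R3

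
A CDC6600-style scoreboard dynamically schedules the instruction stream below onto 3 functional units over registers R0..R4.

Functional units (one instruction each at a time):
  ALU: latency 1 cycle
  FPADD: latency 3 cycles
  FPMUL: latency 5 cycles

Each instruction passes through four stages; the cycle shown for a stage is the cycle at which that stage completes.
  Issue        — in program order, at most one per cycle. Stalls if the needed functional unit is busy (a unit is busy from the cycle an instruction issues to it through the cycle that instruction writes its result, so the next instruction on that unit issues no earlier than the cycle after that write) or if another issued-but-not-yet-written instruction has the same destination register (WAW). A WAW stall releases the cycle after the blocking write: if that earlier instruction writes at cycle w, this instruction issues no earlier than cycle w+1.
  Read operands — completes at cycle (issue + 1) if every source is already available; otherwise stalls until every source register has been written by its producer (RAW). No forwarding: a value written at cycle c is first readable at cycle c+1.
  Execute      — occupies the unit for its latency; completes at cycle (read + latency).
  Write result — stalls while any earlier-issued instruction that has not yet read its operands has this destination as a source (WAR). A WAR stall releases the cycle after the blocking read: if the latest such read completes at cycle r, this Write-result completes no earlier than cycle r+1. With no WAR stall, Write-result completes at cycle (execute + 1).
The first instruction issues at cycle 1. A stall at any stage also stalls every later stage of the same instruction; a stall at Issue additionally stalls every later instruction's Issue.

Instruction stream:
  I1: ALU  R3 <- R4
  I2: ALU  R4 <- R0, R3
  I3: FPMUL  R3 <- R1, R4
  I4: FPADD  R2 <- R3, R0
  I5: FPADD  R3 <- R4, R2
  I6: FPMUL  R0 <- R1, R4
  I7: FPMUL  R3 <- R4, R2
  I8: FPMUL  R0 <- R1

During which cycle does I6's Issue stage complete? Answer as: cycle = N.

cycle 1: I1 issues→ALU
cycle 2: I1 reads
cycle 3: I1 exec-done
cycle 4: I1 writes R3
cycle 5: I2 issues→ALU
cycle 6: I2 reads · I3 issues→FPMUL
cycle 7: I2 exec-done · I4 issues→FPADD
cycle 8: I2 writes R4
cycle 9: I3 reads
cycle 14: I3 exec-done
cycle 15: I3 writes R3
cycle 16: I4 reads
cycle 19: I4 exec-done
cycle 20: I4 writes R2
cycle 21: I5 issues→FPADD
cycle 22: I5 reads · I6 issues→FPMUL
cycle 23: I6 reads
cycle 25: I5 exec-done
cycle 26: I5 writes R3
cycle 28: I6 exec-done
cycle 29: I6 writes R0
cycle 30: I7 issues→FPMUL
cycle 31: I7 reads
cycle 36: I7 exec-done
cycle 37: I7 writes R3
cycle 38: I8 issues→FPMUL
cycle 39: I8 reads
cycle 44: I8 exec-done
cycle 45: I8 writes R0

cycle = 22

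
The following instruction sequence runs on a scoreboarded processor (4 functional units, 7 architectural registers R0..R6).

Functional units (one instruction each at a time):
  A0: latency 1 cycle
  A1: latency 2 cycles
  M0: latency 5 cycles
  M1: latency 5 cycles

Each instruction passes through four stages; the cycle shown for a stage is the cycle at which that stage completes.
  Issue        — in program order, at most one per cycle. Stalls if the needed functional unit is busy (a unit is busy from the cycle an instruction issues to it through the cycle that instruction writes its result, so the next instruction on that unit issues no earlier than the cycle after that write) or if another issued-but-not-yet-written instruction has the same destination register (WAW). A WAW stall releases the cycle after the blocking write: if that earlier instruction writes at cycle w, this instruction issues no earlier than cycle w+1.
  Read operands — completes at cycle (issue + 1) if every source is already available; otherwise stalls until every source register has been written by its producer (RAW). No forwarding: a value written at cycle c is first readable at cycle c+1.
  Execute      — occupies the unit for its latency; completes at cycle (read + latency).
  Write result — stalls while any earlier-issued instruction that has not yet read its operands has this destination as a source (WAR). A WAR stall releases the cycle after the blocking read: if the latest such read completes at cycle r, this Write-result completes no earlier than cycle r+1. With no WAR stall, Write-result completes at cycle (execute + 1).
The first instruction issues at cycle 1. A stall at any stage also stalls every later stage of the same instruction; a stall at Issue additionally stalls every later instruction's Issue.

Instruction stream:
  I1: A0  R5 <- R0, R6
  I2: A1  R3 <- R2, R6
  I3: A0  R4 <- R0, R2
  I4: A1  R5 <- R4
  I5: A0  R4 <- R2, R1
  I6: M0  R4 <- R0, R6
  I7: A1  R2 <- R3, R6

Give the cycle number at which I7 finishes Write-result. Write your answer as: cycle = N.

cycle 1: I1 issues→A0
cycle 2: I1 reads, I2 issues→A1
cycle 3: I1 exec-done, I2 reads
cycle 4: I1 writes R5
cycle 5: I2 exec-done, I3 issues→A0
cycle 6: I2 writes R3, I3 reads
cycle 7: I3 exec-done, I4 issues→A1
cycle 8: I3 writes R4
cycle 9: I4 reads, I5 issues→A0
cycle 10: I5 reads
cycle 11: I4 exec-done, I5 exec-done
cycle 12: I4 writes R5, I5 writes R4
cycle 13: I6 issues→M0
cycle 14: I6 reads, I7 issues→A1
cycle 15: I7 reads
cycle 17: I7 exec-done
cycle 18: I7 writes R2
cycle 19: I6 exec-done
cycle 20: I6 writes R4

cycle = 18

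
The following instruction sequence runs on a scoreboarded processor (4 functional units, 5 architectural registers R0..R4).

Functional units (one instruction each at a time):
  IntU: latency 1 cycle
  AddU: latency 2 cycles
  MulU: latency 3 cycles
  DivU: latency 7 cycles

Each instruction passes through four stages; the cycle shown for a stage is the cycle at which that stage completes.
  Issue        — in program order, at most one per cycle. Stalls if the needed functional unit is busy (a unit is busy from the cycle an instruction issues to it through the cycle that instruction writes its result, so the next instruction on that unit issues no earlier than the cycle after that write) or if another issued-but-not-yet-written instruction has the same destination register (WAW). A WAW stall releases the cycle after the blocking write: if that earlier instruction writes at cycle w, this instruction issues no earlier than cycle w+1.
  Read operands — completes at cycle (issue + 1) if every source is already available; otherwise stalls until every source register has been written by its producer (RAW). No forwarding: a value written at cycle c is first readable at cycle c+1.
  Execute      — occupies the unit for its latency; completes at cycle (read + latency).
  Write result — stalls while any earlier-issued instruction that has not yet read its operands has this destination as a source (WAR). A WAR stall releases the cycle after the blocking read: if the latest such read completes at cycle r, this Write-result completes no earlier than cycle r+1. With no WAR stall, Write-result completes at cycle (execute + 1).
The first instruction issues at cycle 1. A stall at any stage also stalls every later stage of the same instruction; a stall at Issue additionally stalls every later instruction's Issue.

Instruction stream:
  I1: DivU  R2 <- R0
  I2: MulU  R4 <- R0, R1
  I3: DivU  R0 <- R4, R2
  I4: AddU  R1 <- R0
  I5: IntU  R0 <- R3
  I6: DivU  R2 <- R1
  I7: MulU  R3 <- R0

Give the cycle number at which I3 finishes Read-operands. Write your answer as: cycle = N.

  I1 | 1 | 2 | 9 | 10
  I2 | 2 | 3 | 6 | 7
  I3 | 11 | 12 | 19 | 20   struct: DivU busy until I1 writes@10
  I4 | 12 | 21 | 23 | 24   RAW R0: wait I3 write@20
  I5 | 21 | 22 | 23 | 24   WAW R0: wait I3 write@20
  I6 | 22 | 25 | 32 | 33   RAW R1: wait I4 write@24
  I7 | 23 | 25 | 28 | 29   RAW R0: wait I5 write@24

cycle = 12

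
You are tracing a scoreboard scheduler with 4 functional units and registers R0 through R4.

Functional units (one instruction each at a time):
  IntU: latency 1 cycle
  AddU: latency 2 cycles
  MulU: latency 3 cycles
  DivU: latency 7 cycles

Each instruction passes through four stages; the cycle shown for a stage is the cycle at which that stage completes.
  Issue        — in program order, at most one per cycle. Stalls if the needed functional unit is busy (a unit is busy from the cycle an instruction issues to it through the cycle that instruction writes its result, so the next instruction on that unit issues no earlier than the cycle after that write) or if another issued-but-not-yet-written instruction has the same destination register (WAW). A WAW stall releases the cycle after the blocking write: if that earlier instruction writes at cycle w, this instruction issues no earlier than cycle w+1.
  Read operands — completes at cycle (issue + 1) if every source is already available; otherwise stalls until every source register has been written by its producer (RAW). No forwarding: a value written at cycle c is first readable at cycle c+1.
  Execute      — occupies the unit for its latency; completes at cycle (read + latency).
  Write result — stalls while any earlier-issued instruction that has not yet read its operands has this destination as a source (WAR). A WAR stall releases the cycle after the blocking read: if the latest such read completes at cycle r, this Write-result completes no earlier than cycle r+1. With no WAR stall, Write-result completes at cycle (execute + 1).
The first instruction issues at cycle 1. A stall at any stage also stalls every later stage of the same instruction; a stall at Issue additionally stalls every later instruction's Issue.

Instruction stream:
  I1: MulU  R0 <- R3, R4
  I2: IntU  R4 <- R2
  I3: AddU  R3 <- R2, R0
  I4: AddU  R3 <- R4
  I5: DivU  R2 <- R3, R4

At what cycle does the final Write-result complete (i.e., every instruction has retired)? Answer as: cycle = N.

cycle = 24

[1] I1→MulU
[2] I1 RO, I2→IntU
[3] I2 RO, I3→AddU
[4] I2 EX
[5] I1 EX, I2 WR R4
[6] I1 WR R0
[7] I3 RO
[9] I3 EX
[10] I3 WR R3
[11] I4→AddU
[12] I4 RO, I5→DivU
[14] I4 EX
[15] I4 WR R3
[16] I5 RO
[23] I5 EX
[24] I5 WR R2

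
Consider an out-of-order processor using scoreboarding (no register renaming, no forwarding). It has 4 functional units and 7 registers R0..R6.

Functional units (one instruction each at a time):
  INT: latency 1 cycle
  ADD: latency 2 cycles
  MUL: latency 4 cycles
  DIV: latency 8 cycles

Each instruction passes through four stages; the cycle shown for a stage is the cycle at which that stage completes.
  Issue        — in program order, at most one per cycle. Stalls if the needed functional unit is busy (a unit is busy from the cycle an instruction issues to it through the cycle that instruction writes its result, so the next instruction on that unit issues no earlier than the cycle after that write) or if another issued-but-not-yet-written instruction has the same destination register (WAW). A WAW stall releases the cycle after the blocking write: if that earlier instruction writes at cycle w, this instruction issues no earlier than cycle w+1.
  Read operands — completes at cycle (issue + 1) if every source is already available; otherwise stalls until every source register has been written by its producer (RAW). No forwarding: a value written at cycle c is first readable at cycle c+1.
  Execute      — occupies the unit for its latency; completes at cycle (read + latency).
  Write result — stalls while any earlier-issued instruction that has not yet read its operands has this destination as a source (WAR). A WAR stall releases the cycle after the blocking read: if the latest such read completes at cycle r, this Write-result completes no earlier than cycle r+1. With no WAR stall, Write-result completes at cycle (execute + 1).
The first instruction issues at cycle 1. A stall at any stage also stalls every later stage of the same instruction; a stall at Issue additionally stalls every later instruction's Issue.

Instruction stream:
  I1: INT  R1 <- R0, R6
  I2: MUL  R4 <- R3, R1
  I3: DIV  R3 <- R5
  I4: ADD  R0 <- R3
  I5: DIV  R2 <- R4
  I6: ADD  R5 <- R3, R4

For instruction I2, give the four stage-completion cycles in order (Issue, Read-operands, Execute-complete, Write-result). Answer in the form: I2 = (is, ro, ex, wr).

cycle 1: issue I1 (INT)
cycle 2: I1 read-ops | issue I2 (MUL)
cycle 3: I1 finished on INT | issue I3 (DIV)
cycle 4: I1→R1 | I3 read-ops | issue I4 (ADD)
cycle 5: I2 read-ops
cycle 9: I2 finished on MUL
cycle 10: I2→R4
cycle 12: I3 finished on DIV
cycle 13: I3→R3
cycle 14: I4 read-ops | issue I5 (DIV)
cycle 15: I5 read-ops
cycle 16: I4 finished on ADD
cycle 17: I4→R0
cycle 18: issue I6 (ADD)
cycle 19: I6 read-ops
cycle 21: I6 finished on ADD
cycle 22: I6→R5
cycle 23: I5 finished on DIV
cycle 24: I5→R2

I2 = (2, 5, 9, 10)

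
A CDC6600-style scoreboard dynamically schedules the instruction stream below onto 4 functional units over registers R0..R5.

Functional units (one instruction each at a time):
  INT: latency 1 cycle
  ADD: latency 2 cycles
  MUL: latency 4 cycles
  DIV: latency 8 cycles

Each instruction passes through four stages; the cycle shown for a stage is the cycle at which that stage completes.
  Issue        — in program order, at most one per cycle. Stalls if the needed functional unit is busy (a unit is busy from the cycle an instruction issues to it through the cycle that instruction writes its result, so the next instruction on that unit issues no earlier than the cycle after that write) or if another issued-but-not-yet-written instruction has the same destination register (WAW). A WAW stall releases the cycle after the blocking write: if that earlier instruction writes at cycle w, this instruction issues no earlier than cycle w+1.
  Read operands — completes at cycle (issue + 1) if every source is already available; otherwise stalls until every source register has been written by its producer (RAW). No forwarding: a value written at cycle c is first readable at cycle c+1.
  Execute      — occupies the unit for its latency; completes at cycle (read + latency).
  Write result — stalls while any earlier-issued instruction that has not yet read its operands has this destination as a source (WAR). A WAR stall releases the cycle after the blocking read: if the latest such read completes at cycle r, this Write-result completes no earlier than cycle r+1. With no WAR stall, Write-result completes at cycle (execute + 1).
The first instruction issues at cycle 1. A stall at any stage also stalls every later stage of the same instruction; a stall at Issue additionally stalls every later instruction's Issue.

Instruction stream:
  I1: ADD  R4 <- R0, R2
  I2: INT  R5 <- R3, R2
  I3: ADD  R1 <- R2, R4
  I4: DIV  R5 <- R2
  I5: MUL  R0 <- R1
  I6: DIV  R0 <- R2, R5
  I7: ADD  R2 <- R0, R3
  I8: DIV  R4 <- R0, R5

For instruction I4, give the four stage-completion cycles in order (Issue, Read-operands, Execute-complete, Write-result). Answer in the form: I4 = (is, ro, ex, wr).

c1: I1 dispatched to ADD
c2: I1 operands ready | I2 dispatched to INT
c3: I2 operands ready
c4: I1 complete | I2 complete
c5: R4←I1 | R5←I2
c6: I3 dispatched to ADD
c7: I3 operands ready | I4 dispatched to DIV
c8: I4 operands ready | I5 dispatched to MUL
c9: I3 complete
c10: R1←I3
c11: I5 operands ready
c15: I5 complete
c16: I4 complete | R0←I5
c17: R5←I4
c18: I6 dispatched to DIV
c19: I6 operands ready | I7 dispatched to ADD
c27: I6 complete
c28: R0←I6
c29: I7 operands ready | I8 dispatched to DIV
c30: I8 operands ready
c31: I7 complete
c32: R2←I7
c38: I8 complete
c39: R4←I8

I4 = (7, 8, 16, 17)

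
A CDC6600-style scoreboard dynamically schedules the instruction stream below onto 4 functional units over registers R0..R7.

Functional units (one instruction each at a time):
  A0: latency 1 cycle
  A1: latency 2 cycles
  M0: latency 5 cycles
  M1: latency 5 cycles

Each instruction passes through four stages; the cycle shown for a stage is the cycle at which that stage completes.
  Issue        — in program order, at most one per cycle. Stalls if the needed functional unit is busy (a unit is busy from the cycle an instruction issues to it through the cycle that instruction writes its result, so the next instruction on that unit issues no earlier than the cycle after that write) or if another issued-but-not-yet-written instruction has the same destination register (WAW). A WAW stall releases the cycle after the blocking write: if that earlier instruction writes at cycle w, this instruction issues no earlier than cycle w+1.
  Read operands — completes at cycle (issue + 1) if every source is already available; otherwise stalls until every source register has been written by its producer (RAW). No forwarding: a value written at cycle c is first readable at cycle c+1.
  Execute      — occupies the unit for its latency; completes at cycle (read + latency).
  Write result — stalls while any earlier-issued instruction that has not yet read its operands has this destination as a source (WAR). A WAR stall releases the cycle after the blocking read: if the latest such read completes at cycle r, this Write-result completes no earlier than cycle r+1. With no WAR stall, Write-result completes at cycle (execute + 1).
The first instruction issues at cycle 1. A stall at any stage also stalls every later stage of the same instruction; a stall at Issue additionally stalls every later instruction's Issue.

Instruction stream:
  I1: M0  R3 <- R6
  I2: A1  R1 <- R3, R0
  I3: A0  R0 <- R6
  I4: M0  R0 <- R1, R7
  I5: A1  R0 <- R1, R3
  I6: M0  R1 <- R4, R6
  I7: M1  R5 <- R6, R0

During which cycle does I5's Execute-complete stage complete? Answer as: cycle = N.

cycle = 23

cycle 1: I1 issues→M0
cycle 2: I1 reads | I2 issues→A1
cycle 3: I3 issues→A0
cycle 4: I3 reads
cycle 5: I3 exec-done
cycle 7: I1 exec-done
cycle 8: I1 writes R3
cycle 9: I2 reads
cycle 10: I3 writes R0
cycle 11: I2 exec-done | I4 issues→M0
cycle 12: I2 writes R1
cycle 13: I4 reads
cycle 18: I4 exec-done
cycle 19: I4 writes R0
cycle 20: I5 issues→A1
cycle 21: I5 reads | I6 issues→M0
cycle 22: I6 reads | I7 issues→M1
cycle 23: I5 exec-done
cycle 24: I5 writes R0
cycle 25: I7 reads
cycle 27: I6 exec-done
cycle 28: I6 writes R1
cycle 30: I7 exec-done
cycle 31: I7 writes R5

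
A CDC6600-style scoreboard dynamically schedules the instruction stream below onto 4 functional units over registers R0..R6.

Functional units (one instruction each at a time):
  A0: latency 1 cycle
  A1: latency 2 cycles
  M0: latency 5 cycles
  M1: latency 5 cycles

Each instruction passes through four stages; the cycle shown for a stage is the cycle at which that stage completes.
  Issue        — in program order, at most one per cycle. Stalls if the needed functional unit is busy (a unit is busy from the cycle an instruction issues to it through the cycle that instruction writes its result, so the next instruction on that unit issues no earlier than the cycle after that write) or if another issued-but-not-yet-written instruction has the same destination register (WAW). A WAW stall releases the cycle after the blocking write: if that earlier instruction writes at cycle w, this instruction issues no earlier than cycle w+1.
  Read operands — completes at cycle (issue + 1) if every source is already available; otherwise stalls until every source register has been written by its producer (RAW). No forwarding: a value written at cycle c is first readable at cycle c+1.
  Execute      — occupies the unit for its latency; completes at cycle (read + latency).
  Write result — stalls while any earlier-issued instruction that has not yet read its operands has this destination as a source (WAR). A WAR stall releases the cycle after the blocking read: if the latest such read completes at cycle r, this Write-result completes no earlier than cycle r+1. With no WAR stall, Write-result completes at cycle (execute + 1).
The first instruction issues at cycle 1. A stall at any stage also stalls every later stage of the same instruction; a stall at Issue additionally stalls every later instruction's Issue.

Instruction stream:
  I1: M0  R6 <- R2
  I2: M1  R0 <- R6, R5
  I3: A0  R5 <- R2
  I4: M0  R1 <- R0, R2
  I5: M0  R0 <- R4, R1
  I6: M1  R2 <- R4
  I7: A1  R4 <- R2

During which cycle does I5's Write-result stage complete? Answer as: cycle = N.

cycle = 30

[I1] 1/2/7/8
[I2] 2/9/14/15  (RAW R6: wait I1 write@8)
[I3] 3/4/5/10  (WAR R5: wait I2 read@9)
[I4] 9/16/21/22  (struct: M0 busy until I1 writes@8; RAW R0: wait I2 write@15)
[I5] 23/24/29/30  (struct: M0 busy until I4 writes@22)
[I6] 24/25/30/31
[I7] 25/32/34/35  (RAW R2: wait I6 write@31)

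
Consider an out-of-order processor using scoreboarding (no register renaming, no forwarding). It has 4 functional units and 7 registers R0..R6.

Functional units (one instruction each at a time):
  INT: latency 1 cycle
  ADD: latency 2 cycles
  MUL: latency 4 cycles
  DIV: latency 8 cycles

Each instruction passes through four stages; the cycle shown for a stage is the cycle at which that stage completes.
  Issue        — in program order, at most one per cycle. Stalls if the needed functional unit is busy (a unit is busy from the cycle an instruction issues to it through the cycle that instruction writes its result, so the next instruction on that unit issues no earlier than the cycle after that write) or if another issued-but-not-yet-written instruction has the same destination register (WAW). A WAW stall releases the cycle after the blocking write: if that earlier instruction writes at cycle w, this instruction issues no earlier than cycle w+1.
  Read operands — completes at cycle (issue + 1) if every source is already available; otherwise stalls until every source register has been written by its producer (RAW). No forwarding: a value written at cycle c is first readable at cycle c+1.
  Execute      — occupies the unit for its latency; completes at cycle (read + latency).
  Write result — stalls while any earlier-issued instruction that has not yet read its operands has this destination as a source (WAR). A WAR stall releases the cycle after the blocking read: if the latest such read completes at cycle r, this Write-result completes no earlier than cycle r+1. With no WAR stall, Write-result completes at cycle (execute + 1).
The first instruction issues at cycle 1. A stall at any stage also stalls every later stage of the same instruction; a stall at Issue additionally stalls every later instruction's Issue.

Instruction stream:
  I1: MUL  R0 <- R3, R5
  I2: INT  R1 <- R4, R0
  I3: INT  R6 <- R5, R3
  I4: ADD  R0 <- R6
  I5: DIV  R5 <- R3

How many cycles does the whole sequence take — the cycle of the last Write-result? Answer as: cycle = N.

cycle = 23

  I1 | 1 | 2 | 6 | 7
  I2 | 2 | 8 | 9 | 10   RAW R0: wait I1 write@7
  I3 | 11 | 12 | 13 | 14   struct: INT busy until I2 writes@10
  I4 | 12 | 15 | 17 | 18   RAW R6: wait I3 write@14
  I5 | 13 | 14 | 22 | 23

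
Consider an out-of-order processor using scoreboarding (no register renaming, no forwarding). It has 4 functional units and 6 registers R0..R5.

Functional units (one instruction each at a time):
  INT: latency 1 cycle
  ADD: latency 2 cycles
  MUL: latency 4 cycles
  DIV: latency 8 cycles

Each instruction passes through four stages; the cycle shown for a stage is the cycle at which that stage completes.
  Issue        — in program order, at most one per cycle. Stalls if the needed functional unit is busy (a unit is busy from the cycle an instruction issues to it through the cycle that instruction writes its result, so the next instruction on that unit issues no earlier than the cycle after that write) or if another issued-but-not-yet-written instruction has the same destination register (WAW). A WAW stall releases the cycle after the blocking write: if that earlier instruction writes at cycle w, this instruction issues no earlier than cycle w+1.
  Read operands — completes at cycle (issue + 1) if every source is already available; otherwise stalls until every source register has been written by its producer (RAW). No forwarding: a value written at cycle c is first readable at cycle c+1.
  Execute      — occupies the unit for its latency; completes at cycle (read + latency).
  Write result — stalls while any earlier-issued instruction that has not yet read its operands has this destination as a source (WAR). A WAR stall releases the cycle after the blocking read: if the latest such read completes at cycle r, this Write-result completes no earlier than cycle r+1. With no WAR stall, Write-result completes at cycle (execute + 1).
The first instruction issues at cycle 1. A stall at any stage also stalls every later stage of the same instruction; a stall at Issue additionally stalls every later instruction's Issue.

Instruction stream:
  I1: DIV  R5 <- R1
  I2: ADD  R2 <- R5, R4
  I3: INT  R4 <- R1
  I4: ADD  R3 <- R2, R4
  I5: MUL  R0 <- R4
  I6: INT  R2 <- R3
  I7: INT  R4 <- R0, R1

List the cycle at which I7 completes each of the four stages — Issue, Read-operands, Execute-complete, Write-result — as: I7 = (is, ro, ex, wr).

I7 = (24, 25, 26, 27)

I1 -> (1, 2, 10, 11)
I2 -> (2, 12, 14, 15)  // RAW R5: wait I1 write@11
I3 -> (3, 4, 5, 13)  // WAR R4: wait I2 read@12
I4 -> (16, 17, 19, 20)  // struct: ADD busy until I2 writes@15
I5 -> (17, 18, 22, 23)
I6 -> (18, 21, 22, 23)  // RAW R3: wait I4 write@20
I7 -> (24, 25, 26, 27)  // struct: INT busy until I6 writes@23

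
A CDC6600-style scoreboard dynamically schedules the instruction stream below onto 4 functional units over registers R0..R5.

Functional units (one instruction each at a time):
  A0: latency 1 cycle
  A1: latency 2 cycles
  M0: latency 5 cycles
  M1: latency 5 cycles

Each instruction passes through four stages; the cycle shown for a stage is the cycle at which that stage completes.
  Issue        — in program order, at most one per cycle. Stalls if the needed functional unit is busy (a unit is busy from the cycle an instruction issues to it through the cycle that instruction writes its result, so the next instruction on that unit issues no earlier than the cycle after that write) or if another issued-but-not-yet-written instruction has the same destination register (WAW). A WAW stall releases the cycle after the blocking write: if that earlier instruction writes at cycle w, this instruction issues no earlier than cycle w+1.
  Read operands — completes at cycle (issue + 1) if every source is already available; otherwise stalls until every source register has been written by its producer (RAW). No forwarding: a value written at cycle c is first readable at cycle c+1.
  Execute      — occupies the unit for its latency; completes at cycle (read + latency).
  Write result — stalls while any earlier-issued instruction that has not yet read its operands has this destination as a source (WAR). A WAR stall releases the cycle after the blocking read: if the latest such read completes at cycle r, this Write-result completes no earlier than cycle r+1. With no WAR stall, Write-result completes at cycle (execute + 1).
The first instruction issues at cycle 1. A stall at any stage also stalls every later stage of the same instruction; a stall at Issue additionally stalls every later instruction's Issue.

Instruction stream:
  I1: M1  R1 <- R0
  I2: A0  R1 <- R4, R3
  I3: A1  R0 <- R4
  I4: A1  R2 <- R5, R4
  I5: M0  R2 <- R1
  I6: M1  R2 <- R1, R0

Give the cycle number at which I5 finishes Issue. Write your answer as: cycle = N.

I1  is:1  ro:2  ex:7  wr:8
I2  is:9  ro:10  ex:11  wr:12  — WAW R1: wait I1 write@8
I3  is:10  ro:11  ex:13  wr:14
I4  is:15  ro:16  ex:18  wr:19  — struct: A1 busy until I3 writes@14
I5  is:20  ro:21  ex:26  wr:27  — WAW R2: wait I4 write@19
I6  is:28  ro:29  ex:34  wr:35  — WAW R2: wait I5 write@27

cycle = 20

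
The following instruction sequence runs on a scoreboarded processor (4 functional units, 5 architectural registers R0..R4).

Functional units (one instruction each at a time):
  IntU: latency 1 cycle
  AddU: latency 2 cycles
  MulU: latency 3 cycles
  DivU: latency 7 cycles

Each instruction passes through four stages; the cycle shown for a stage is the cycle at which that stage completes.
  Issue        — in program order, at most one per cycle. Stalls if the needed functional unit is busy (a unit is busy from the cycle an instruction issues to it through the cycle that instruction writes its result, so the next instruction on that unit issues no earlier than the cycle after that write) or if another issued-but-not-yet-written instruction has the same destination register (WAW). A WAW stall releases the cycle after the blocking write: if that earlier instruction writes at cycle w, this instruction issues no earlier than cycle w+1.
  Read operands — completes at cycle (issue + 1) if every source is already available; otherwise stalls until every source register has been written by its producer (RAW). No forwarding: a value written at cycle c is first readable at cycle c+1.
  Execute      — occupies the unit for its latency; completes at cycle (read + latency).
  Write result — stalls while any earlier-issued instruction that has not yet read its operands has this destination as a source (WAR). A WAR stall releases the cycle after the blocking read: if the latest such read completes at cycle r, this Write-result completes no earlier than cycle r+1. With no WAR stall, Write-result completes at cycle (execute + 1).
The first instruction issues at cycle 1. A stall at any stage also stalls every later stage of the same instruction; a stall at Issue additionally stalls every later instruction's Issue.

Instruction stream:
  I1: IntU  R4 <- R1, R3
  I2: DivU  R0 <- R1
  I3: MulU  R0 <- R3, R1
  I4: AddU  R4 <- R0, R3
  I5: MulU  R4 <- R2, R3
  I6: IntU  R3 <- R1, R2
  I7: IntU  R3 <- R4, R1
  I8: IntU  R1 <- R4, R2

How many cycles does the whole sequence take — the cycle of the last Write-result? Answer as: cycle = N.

cycle = 34

t=1  I1 dispatched to IntU
t=2  I1 operands ready, I2 dispatched to DivU
t=3  I1 complete, I2 operands ready
t=4  R4←I1
t=10  I2 complete
t=11  R0←I2
t=12  I3 dispatched to MulU
t=13  I3 operands ready, I4 dispatched to AddU
t=16  I3 complete
t=17  R0←I3
t=18  I4 operands ready
t=20  I4 complete
t=21  R4←I4
t=22  I5 dispatched to MulU
t=23  I5 operands ready, I6 dispatched to IntU
t=24  I6 operands ready
t=25  I6 complete
t=26  I5 complete, R3←I6
t=27  R4←I5, I7 dispatched to IntU
t=28  I7 operands ready
t=29  I7 complete
t=30  R3←I7
t=31  I8 dispatched to IntU
t=32  I8 operands ready
t=33  I8 complete
t=34  R1←I8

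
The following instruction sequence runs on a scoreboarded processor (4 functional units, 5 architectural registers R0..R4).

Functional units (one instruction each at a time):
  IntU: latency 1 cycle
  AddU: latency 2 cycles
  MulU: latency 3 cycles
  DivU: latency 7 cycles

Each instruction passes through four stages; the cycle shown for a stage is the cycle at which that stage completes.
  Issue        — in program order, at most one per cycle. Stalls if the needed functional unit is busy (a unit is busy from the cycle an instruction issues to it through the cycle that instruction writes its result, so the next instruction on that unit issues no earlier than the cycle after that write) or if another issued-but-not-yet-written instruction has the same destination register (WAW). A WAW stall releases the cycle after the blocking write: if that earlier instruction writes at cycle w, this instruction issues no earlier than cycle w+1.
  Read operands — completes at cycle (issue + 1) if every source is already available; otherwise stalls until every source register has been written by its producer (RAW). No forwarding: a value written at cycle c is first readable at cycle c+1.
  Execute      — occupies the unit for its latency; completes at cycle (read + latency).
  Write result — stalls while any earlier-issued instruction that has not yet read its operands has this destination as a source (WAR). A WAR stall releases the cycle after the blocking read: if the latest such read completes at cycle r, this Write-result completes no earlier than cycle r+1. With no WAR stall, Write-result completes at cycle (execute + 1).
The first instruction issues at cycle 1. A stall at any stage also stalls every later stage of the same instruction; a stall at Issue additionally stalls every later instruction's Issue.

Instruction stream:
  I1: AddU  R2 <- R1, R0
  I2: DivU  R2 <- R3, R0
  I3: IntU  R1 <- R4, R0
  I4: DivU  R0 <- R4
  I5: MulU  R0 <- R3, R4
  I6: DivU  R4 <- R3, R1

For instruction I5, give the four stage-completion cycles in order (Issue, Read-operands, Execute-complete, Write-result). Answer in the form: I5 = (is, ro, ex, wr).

I5 = (26, 27, 30, 31)

I1: IS=1 RO=2 EX=4 WR=5
I2: IS=6 RO=7 EX=14 WR=15  [WAW R2: wait I1 write@5]
I3: IS=7 RO=8 EX=9 WR=10
I4: IS=16 RO=17 EX=24 WR=25  [struct: DivU busy until I2 writes@15]
I5: IS=26 RO=27 EX=30 WR=31  [WAW R0: wait I4 write@25]
I6: IS=27 RO=28 EX=35 WR=36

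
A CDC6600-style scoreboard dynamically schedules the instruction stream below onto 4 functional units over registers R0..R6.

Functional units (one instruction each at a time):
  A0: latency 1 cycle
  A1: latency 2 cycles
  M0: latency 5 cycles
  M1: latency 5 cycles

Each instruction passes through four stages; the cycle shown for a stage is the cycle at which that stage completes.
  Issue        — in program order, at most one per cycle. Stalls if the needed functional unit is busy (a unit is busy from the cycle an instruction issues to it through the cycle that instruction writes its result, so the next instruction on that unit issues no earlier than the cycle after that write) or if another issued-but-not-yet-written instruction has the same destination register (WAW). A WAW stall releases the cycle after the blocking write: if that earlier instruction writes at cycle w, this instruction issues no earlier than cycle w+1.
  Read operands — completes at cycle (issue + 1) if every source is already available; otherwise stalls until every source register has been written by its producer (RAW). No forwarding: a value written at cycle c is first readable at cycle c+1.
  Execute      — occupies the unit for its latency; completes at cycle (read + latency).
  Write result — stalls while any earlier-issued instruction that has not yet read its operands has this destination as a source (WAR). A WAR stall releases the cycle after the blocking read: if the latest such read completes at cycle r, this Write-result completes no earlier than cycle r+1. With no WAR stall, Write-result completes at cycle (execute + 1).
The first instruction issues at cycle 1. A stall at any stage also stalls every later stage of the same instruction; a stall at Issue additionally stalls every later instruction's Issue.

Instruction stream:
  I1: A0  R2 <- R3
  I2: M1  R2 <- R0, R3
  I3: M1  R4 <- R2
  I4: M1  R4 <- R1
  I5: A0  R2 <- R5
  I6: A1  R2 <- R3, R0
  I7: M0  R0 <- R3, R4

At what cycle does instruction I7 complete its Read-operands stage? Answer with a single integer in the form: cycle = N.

c1: I1 dispatched to A0
c2: I1 operands ready
c3: I1 complete
c4: R2←I1
c5: I2 dispatched to M1
c6: I2 operands ready
c11: I2 complete
c12: R2←I2
c13: I3 dispatched to M1
c14: I3 operands ready
c19: I3 complete
c20: R4←I3
c21: I4 dispatched to M1
c22: I4 operands ready; I5 dispatched to A0
c23: I5 operands ready
c24: I5 complete
c25: R2←I5
c26: I6 dispatched to A1
c27: I4 complete; I6 operands ready; I7 dispatched to M0
c28: R4←I4
c29: I6 complete; I7 operands ready
c30: R2←I6
c34: I7 complete
c35: R0←I7

cycle = 29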